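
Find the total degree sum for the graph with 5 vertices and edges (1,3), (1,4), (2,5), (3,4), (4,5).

Step 1: Count edges incident to each vertex:
  deg(1) = 2 (neighbors: 3, 4)
  deg(2) = 1 (neighbors: 5)
  deg(3) = 2 (neighbors: 1, 4)
  deg(4) = 3 (neighbors: 1, 3, 5)
  deg(5) = 2 (neighbors: 2, 4)

Step 2: Sum all degrees:
  2 + 1 + 2 + 3 + 2 = 10

Verification: sum of degrees = 2 * |E| = 2 * 5 = 10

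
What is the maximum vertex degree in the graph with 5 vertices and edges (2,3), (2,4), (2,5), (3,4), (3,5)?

Step 1: Count edges incident to each vertex:
  deg(1) = 0 (neighbors: none)
  deg(2) = 3 (neighbors: 3, 4, 5)
  deg(3) = 3 (neighbors: 2, 4, 5)
  deg(4) = 2 (neighbors: 2, 3)
  deg(5) = 2 (neighbors: 2, 3)

Step 2: Find maximum:
  max(0, 3, 3, 2, 2) = 3 (vertex 2)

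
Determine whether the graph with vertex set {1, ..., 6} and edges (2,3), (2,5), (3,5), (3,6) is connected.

Step 1: Build adjacency list from edges:
  1: (none)
  2: 3, 5
  3: 2, 5, 6
  4: (none)
  5: 2, 3
  6: 3

Step 2: Run BFS/DFS from vertex 1:
  Visited: {1}
  Reached 1 of 6 vertices

Step 3: Only 1 of 6 vertices reached. Graph is disconnected.
Connected components: {1}, {2, 3, 5, 6}, {4}
Answer: No, the graph is not connected (3 components).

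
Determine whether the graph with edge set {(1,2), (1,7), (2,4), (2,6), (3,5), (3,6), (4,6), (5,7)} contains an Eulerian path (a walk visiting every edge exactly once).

Step 1: Find the degree of each vertex:
  deg(1) = 2
  deg(2) = 3
  deg(3) = 2
  deg(4) = 2
  deg(5) = 2
  deg(6) = 3
  deg(7) = 2

Step 2: Count vertices with odd degree:
  Odd-degree vertices: 2, 6 (2 total)

Step 3: Apply Euler's theorem:
  - Eulerian circuit exists iff graph is connected and all vertices have even degree
  - Eulerian path exists iff graph is connected and has 0 or 2 odd-degree vertices

Graph is connected with exactly 2 odd-degree vertices (2, 6).
Eulerian path exists (starting and ending at the odd-degree vertices), but no Eulerian circuit.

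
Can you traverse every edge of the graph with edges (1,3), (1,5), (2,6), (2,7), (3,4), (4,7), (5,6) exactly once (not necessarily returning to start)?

Step 1: Find the degree of each vertex:
  deg(1) = 2
  deg(2) = 2
  deg(3) = 2
  deg(4) = 2
  deg(5) = 2
  deg(6) = 2
  deg(7) = 2

Step 2: Count vertices with odd degree:
  All vertices have even degree (0 odd-degree vertices)

Step 3: Apply Euler's theorem:
  - Eulerian circuit exists iff graph is connected and all vertices have even degree
  - Eulerian path exists iff graph is connected and has 0 or 2 odd-degree vertices

Graph is connected with 0 odd-degree vertices.
Both Eulerian circuit and Eulerian path exist.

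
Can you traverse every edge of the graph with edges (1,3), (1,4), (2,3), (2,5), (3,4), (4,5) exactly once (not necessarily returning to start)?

Step 1: Find the degree of each vertex:
  deg(1) = 2
  deg(2) = 2
  deg(3) = 3
  deg(4) = 3
  deg(5) = 2

Step 2: Count vertices with odd degree:
  Odd-degree vertices: 3, 4 (2 total)

Step 3: Apply Euler's theorem:
  - Eulerian circuit exists iff graph is connected and all vertices have even degree
  - Eulerian path exists iff graph is connected and has 0 or 2 odd-degree vertices

Graph is connected with exactly 2 odd-degree vertices (3, 4).
Eulerian path exists (starting and ending at the odd-degree vertices), but no Eulerian circuit.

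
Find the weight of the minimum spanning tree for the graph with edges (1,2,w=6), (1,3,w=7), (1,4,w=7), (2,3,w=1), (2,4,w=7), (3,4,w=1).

Apply Kruskal's algorithm (sort edges by weight, add if no cycle):

Sorted edges by weight:
  (2,3) w=1
  (3,4) w=1
  (1,2) w=6
  (1,3) w=7
  (1,4) w=7
  (2,4) w=7

Add edge (2,3) w=1 -- no cycle. Running total: 1
Add edge (3,4) w=1 -- no cycle. Running total: 2
Add edge (1,2) w=6 -- no cycle. Running total: 8

MST edges: (2,3,w=1), (3,4,w=1), (1,2,w=6)
Total MST weight: 1 + 1 + 6 = 8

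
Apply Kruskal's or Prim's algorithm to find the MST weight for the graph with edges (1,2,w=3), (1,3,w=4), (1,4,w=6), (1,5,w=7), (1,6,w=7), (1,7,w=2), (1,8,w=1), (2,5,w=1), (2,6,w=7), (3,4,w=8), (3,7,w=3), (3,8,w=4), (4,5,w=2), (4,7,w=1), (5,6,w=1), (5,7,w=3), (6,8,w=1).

Apply Kruskal's algorithm (sort edges by weight, add if no cycle):

Sorted edges by weight:
  (1,8) w=1
  (2,5) w=1
  (4,7) w=1
  (5,6) w=1
  (6,8) w=1
  (1,7) w=2
  (4,5) w=2
  (1,2) w=3
  (3,7) w=3
  (5,7) w=3
  (1,3) w=4
  (3,8) w=4
  (1,4) w=6
  (1,5) w=7
  (1,6) w=7
  (2,6) w=7
  (3,4) w=8

Add edge (1,8) w=1 -- no cycle. Running total: 1
Add edge (2,5) w=1 -- no cycle. Running total: 2
Add edge (4,7) w=1 -- no cycle. Running total: 3
Add edge (5,6) w=1 -- no cycle. Running total: 4
Add edge (6,8) w=1 -- no cycle. Running total: 5
Add edge (1,7) w=2 -- no cycle. Running total: 7
Skip edge (4,5) w=2 -- would create cycle
Skip edge (1,2) w=3 -- would create cycle
Add edge (3,7) w=3 -- no cycle. Running total: 10

MST edges: (1,8,w=1), (2,5,w=1), (4,7,w=1), (5,6,w=1), (6,8,w=1), (1,7,w=2), (3,7,w=3)
Total MST weight: 1 + 1 + 1 + 1 + 1 + 2 + 3 = 10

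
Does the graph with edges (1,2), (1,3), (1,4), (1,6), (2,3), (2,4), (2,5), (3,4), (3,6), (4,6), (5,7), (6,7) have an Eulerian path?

Step 1: Find the degree of each vertex:
  deg(1) = 4
  deg(2) = 4
  deg(3) = 4
  deg(4) = 4
  deg(5) = 2
  deg(6) = 4
  deg(7) = 2

Step 2: Count vertices with odd degree:
  All vertices have even degree (0 odd-degree vertices)

Step 3: Apply Euler's theorem:
  - Eulerian circuit exists iff graph is connected and all vertices have even degree
  - Eulerian path exists iff graph is connected and has 0 or 2 odd-degree vertices

Graph is connected with 0 odd-degree vertices.
Both Eulerian circuit and Eulerian path exist.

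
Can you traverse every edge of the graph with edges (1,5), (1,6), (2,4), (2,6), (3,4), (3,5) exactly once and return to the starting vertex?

Step 1: Find the degree of each vertex:
  deg(1) = 2
  deg(2) = 2
  deg(3) = 2
  deg(4) = 2
  deg(5) = 2
  deg(6) = 2

Step 2: Count vertices with odd degree:
  All vertices have even degree (0 odd-degree vertices)

Step 3: Apply Euler's theorem:
  - Eulerian circuit exists iff graph is connected and all vertices have even degree
  - Eulerian path exists iff graph is connected and has 0 or 2 odd-degree vertices

Graph is connected with 0 odd-degree vertices.
Both Eulerian circuit and Eulerian path exist.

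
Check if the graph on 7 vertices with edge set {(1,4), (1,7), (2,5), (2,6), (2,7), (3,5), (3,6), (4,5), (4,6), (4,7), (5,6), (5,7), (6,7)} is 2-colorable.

Step 1: Attempt 2-coloring using BFS:
  Start at vertex 1, assign color 0
  Color vertex 4 with color 1 (neighbor of 1)
  Color vertex 7 with color 1 (neighbor of 1)
  Color vertex 5 with color 0 (neighbor of 4)
  Color vertex 6 with color 0 (neighbor of 4)

Step 2: Conflict found! Vertices 4 and 7 are adjacent but have the same color.
This means the graph contains an odd cycle.

The graph is NOT bipartite.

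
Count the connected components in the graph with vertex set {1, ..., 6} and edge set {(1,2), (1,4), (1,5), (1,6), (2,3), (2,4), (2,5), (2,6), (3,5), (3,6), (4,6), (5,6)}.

Step 1: Build adjacency list from edges:
  1: 2, 4, 5, 6
  2: 1, 3, 4, 5, 6
  3: 2, 5, 6
  4: 1, 2, 6
  5: 1, 2, 3, 6
  6: 1, 2, 3, 4, 5

Step 2: Run BFS/DFS from vertex 1:
  Visited: {1, 2, 4, 5, 6, 3}
  Reached 6 of 6 vertices

Step 3: All 6 vertices reached from vertex 1, so the graph is connected.
Number of connected components: 1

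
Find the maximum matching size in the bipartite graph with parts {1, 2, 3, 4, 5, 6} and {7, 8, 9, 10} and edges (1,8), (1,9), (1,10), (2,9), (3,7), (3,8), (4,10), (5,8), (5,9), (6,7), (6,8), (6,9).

Step 1: List the neighbors of each left vertex:
  1: 8, 9, 10
  2: 9
  3: 7, 8
  4: 10
  5: 8, 9
  6: 7, 8, 9

Step 2: Greedily match left vertices, then look for augmenting paths:
  Match 1 -- 8
  Match 2 -- 9
  Match 3 -- 7
  Match 4 -- 10
  No augmenting path remains.

Step 3: Verify this is maximum:
  Matching size 4 = min(|L|, |R|) = min(6, 4), which is an upper bound, so this matching is maximum.

Maximum matching: {(1,8), (2,9), (3,7), (4,10)}
Size: 4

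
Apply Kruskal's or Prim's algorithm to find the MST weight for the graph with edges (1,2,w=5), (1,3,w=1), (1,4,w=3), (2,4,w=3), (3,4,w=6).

Apply Kruskal's algorithm (sort edges by weight, add if no cycle):

Sorted edges by weight:
  (1,3) w=1
  (1,4) w=3
  (2,4) w=3
  (1,2) w=5
  (3,4) w=6

Add edge (1,3) w=1 -- no cycle. Running total: 1
Add edge (1,4) w=3 -- no cycle. Running total: 4
Add edge (2,4) w=3 -- no cycle. Running total: 7

MST edges: (1,3,w=1), (1,4,w=3), (2,4,w=3)
Total MST weight: 1 + 3 + 3 = 7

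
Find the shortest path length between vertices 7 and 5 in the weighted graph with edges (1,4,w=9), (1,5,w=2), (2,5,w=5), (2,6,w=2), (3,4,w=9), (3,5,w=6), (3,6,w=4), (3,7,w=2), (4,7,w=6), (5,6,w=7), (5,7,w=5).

Step 1: Build adjacency list with weights:
  1: 4(w=9), 5(w=2)
  2: 5(w=5), 6(w=2)
  3: 4(w=9), 5(w=6), 6(w=4), 7(w=2)
  4: 1(w=9), 3(w=9), 7(w=6)
  5: 1(w=2), 2(w=5), 3(w=6), 6(w=7), 7(w=5)
  6: 2(w=2), 3(w=4), 5(w=7)
  7: 3(w=2), 4(w=6), 5(w=5)

Step 2: Apply Dijkstra's algorithm from vertex 7:
  Visit vertex 7 (distance=0)
    Update dist[3] = 2
    Update dist[4] = 6
    Update dist[5] = 5
  Visit vertex 3 (distance=2)
    Update dist[6] = 6
  Visit vertex 5 (distance=5)
    Update dist[1] = 7
    Update dist[2] = 10

Step 3: Shortest path: 7 -> 5
Total weight: 5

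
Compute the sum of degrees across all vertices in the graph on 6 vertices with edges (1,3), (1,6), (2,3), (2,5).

Step 1: Count edges incident to each vertex:
  deg(1) = 2 (neighbors: 3, 6)
  deg(2) = 2 (neighbors: 3, 5)
  deg(3) = 2 (neighbors: 1, 2)
  deg(4) = 0 (neighbors: none)
  deg(5) = 1 (neighbors: 2)
  deg(6) = 1 (neighbors: 1)

Step 2: Sum all degrees:
  2 + 2 + 2 + 0 + 1 + 1 = 8

Verification: sum of degrees = 2 * |E| = 2 * 4 = 8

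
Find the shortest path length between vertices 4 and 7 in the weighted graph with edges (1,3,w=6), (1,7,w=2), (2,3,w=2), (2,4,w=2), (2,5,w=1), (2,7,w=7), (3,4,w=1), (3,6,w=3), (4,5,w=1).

Step 1: Build adjacency list with weights:
  1: 3(w=6), 7(w=2)
  2: 3(w=2), 4(w=2), 5(w=1), 7(w=7)
  3: 1(w=6), 2(w=2), 4(w=1), 6(w=3)
  4: 2(w=2), 3(w=1), 5(w=1)
  5: 2(w=1), 4(w=1)
  6: 3(w=3)
  7: 1(w=2), 2(w=7)

Step 2: Apply Dijkstra's algorithm from vertex 4:
  Visit vertex 4 (distance=0)
    Update dist[2] = 2
    Update dist[3] = 1
    Update dist[5] = 1
  Visit vertex 3 (distance=1)
    Update dist[1] = 7
    Update dist[6] = 4
  Visit vertex 5 (distance=1)
  Visit vertex 2 (distance=2)
    Update dist[7] = 9
  Visit vertex 6 (distance=4)
  Visit vertex 1 (distance=7)
  Visit vertex 7 (distance=9)

Step 3: Shortest path: 4 -> 2 -> 7
Total weight: 2 + 7 = 9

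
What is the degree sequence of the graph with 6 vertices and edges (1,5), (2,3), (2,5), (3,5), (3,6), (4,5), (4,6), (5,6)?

Step 1: Count edges incident to each vertex:
  deg(1) = 1 (neighbors: 5)
  deg(2) = 2 (neighbors: 3, 5)
  deg(3) = 3 (neighbors: 2, 5, 6)
  deg(4) = 2 (neighbors: 5, 6)
  deg(5) = 5 (neighbors: 1, 2, 3, 4, 6)
  deg(6) = 3 (neighbors: 3, 4, 5)

Step 2: Sort degrees in non-increasing order:
  Degrees: [1, 2, 3, 2, 5, 3] -> sorted: [5, 3, 3, 2, 2, 1]

Degree sequence: [5, 3, 3, 2, 2, 1]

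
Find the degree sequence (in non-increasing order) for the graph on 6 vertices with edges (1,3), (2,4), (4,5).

Step 1: Count edges incident to each vertex:
  deg(1) = 1 (neighbors: 3)
  deg(2) = 1 (neighbors: 4)
  deg(3) = 1 (neighbors: 1)
  deg(4) = 2 (neighbors: 2, 5)
  deg(5) = 1 (neighbors: 4)
  deg(6) = 0 (neighbors: none)

Step 2: Sort degrees in non-increasing order:
  Degrees: [1, 1, 1, 2, 1, 0] -> sorted: [2, 1, 1, 1, 1, 0]

Degree sequence: [2, 1, 1, 1, 1, 0]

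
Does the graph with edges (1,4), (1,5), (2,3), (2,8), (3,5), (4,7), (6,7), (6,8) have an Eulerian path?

Step 1: Find the degree of each vertex:
  deg(1) = 2
  deg(2) = 2
  deg(3) = 2
  deg(4) = 2
  deg(5) = 2
  deg(6) = 2
  deg(7) = 2
  deg(8) = 2

Step 2: Count vertices with odd degree:
  All vertices have even degree (0 odd-degree vertices)

Step 3: Apply Euler's theorem:
  - Eulerian circuit exists iff graph is connected and all vertices have even degree
  - Eulerian path exists iff graph is connected and has 0 or 2 odd-degree vertices

Graph is connected with 0 odd-degree vertices.
Both Eulerian circuit and Eulerian path exist.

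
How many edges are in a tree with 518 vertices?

A tree on n vertices always has exactly n - 1 edges.
For n = 518: edges = 518 - 1 = 517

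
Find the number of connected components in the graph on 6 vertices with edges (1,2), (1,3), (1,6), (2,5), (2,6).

Step 1: Build adjacency list from edges:
  1: 2, 3, 6
  2: 1, 5, 6
  3: 1
  4: (none)
  5: 2
  6: 1, 2

Step 2: Run BFS/DFS from vertex 1:
  Visited: {1, 2, 3, 6, 5}
  Reached 5 of 6 vertices

Step 3: Only 5 of 6 vertices reached. Graph is disconnected.
Connected components: {1, 2, 3, 5, 6}, {4}
Number of connected components: 2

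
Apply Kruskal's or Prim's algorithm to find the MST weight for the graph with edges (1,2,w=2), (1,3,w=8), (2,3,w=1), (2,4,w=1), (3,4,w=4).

Apply Kruskal's algorithm (sort edges by weight, add if no cycle):

Sorted edges by weight:
  (2,3) w=1
  (2,4) w=1
  (1,2) w=2
  (3,4) w=4
  (1,3) w=8

Add edge (2,3) w=1 -- no cycle. Running total: 1
Add edge (2,4) w=1 -- no cycle. Running total: 2
Add edge (1,2) w=2 -- no cycle. Running total: 4

MST edges: (2,3,w=1), (2,4,w=1), (1,2,w=2)
Total MST weight: 1 + 1 + 2 = 4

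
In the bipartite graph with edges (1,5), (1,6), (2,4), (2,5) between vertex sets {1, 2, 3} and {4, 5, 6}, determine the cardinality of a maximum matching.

Step 1: List the neighbors of each left vertex:
  1: 5, 6
  2: 4, 5
  3: (none)

Step 2: Greedily match left vertices, then look for augmenting paths:
  Match 1 -- 5
  Match 2 -- 4
  No augmenting path remains.

Step 3: Verify this is maximum:
  Matching has size 2. The vertex set {1, 2} covers every edge and has size 2; any matching has at most one edge per cover vertex, so 2 is maximum (König's theorem).

Maximum matching: {(1,5), (2,4)}
Size: 2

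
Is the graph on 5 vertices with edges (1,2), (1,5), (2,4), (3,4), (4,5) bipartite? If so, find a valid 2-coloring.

Step 1: Attempt 2-coloring using BFS:
  Start at vertex 1, assign color 0
  Color vertex 2 with color 1 (neighbor of 1)
  Color vertex 5 with color 1 (neighbor of 1)
  Color vertex 4 with color 0 (neighbor of 2)
  Color vertex 3 with color 1 (neighbor of 4)

Step 2: 2-coloring succeeded. No conflicts found.
  Set A (color 0): {1, 4}
  Set B (color 1): {2, 3, 5}

The graph is bipartite with partition {1, 4}, {2, 3, 5}.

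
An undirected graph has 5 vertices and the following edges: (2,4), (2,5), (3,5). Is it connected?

Step 1: Build adjacency list from edges:
  1: (none)
  2: 4, 5
  3: 5
  4: 2
  5: 2, 3

Step 2: Run BFS/DFS from vertex 1:
  Visited: {1}
  Reached 1 of 5 vertices

Step 3: Only 1 of 5 vertices reached. Graph is disconnected.
Connected components: {1}, {2, 3, 4, 5}
Answer: No, the graph is not connected (2 components).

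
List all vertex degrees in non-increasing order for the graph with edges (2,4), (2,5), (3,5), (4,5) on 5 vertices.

Step 1: Count edges incident to each vertex:
  deg(1) = 0 (neighbors: none)
  deg(2) = 2 (neighbors: 4, 5)
  deg(3) = 1 (neighbors: 5)
  deg(4) = 2 (neighbors: 2, 5)
  deg(5) = 3 (neighbors: 2, 3, 4)

Step 2: Sort degrees in non-increasing order:
  Degrees: [0, 2, 1, 2, 3] -> sorted: [3, 2, 2, 1, 0]

Degree sequence: [3, 2, 2, 1, 0]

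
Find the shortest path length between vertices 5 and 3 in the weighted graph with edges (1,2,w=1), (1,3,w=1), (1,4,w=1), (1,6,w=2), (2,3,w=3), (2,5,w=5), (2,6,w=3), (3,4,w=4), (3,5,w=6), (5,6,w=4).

Step 1: Build adjacency list with weights:
  1: 2(w=1), 3(w=1), 4(w=1), 6(w=2)
  2: 1(w=1), 3(w=3), 5(w=5), 6(w=3)
  3: 1(w=1), 2(w=3), 4(w=4), 5(w=6)
  4: 1(w=1), 3(w=4)
  5: 2(w=5), 3(w=6), 6(w=4)
  6: 1(w=2), 2(w=3), 5(w=4)

Step 2: Apply Dijkstra's algorithm from vertex 5:
  Visit vertex 5 (distance=0)
    Update dist[2] = 5
    Update dist[3] = 6
    Update dist[6] = 4
  Visit vertex 6 (distance=4)
    Update dist[1] = 6
  Visit vertex 2 (distance=5)
  Visit vertex 1 (distance=6)
    Update dist[4] = 7
  Visit vertex 3 (distance=6)

Step 3: Shortest path: 5 -> 3
Total weight: 6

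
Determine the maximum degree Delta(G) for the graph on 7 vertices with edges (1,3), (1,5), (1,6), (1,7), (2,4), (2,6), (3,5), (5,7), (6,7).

Step 1: Count edges incident to each vertex:
  deg(1) = 4 (neighbors: 3, 5, 6, 7)
  deg(2) = 2 (neighbors: 4, 6)
  deg(3) = 2 (neighbors: 1, 5)
  deg(4) = 1 (neighbors: 2)
  deg(5) = 3 (neighbors: 1, 3, 7)
  deg(6) = 3 (neighbors: 1, 2, 7)
  deg(7) = 3 (neighbors: 1, 5, 6)

Step 2: Find maximum:
  max(4, 2, 2, 1, 3, 3, 3) = 4 (vertex 1)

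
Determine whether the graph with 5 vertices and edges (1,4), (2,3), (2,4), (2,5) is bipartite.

Step 1: Attempt 2-coloring using BFS:
  Start at vertex 1, assign color 0
  Color vertex 4 with color 1 (neighbor of 1)
  Color vertex 2 with color 0 (neighbor of 4)
  Color vertex 3 with color 1 (neighbor of 2)
  Color vertex 5 with color 1 (neighbor of 2)

Step 2: 2-coloring succeeded. No conflicts found.
  Set A (color 0): {1, 2}
  Set B (color 1): {3, 4, 5}

The graph is bipartite with partition {1, 2}, {3, 4, 5}.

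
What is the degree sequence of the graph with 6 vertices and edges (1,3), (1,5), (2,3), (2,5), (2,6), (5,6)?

Step 1: Count edges incident to each vertex:
  deg(1) = 2 (neighbors: 3, 5)
  deg(2) = 3 (neighbors: 3, 5, 6)
  deg(3) = 2 (neighbors: 1, 2)
  deg(4) = 0 (neighbors: none)
  deg(5) = 3 (neighbors: 1, 2, 6)
  deg(6) = 2 (neighbors: 2, 5)

Step 2: Sort degrees in non-increasing order:
  Degrees: [2, 3, 2, 0, 3, 2] -> sorted: [3, 3, 2, 2, 2, 0]

Degree sequence: [3, 3, 2, 2, 2, 0]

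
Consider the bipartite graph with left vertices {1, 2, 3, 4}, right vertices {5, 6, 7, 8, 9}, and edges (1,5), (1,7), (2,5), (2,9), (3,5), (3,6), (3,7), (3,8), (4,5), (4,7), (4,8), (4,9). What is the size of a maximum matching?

Step 1: List the neighbors of each left vertex:
  1: 5, 7
  2: 5, 9
  3: 5, 6, 7, 8
  4: 5, 7, 8, 9

Step 2: Greedily match left vertices, then look for augmenting paths:
  Match 1 -- 5
  Match 2 -- 9
  Match 3 -- 6
  Match 4 -- 7
  No augmenting path remains.

Step 3: Verify this is maximum:
  Matching size 4 = min(|L|, |R|) = min(4, 5), which is an upper bound, so this matching is maximum.

Maximum matching: {(1,5), (2,9), (3,6), (4,7)}
Size: 4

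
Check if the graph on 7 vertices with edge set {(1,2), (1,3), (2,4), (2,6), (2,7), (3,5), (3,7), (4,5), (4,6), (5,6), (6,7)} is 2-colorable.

Step 1: Attempt 2-coloring using BFS:
  Start at vertex 1, assign color 0
  Color vertex 2 with color 1 (neighbor of 1)
  Color vertex 3 with color 1 (neighbor of 1)
  Color vertex 4 with color 0 (neighbor of 2)
  Color vertex 6 with color 0 (neighbor of 2)
  Color vertex 7 with color 0 (neighbor of 2)
  Color vertex 5 with color 0 (neighbor of 3)

Step 2: Conflict found! Vertices 4 and 5 are adjacent but have the same color.
This means the graph contains an odd cycle.

The graph is NOT bipartite.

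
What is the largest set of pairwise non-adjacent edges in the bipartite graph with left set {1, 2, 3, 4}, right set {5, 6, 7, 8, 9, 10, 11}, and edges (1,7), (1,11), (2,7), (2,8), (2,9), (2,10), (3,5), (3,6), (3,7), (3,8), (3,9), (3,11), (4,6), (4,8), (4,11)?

Step 1: List the neighbors of each left vertex:
  1: 7, 11
  2: 7, 8, 9, 10
  3: 5, 6, 7, 8, 9, 11
  4: 6, 8, 11

Step 2: Greedily match left vertices, then look for augmenting paths:
  Match 1 -- 7
  Match 2 -- 8
  Match 3 -- 5
  Match 4 -- 6
  No augmenting path remains.

Step 3: Verify this is maximum:
  Matching size 4 = min(|L|, |R|) = min(4, 7), which is an upper bound, so this matching is maximum.

Maximum matching: {(1,7), (2,8), (3,5), (4,6)}
Size: 4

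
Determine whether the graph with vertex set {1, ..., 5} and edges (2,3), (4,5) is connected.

Step 1: Build adjacency list from edges:
  1: (none)
  2: 3
  3: 2
  4: 5
  5: 4

Step 2: Run BFS/DFS from vertex 1:
  Visited: {1}
  Reached 1 of 5 vertices

Step 3: Only 1 of 5 vertices reached. Graph is disconnected.
Connected components: {1}, {2, 3}, {4, 5}
Answer: No, the graph is not connected (3 components).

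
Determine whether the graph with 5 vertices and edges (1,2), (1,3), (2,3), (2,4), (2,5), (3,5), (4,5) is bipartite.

Step 1: Attempt 2-coloring using BFS:
  Start at vertex 1, assign color 0
  Color vertex 2 with color 1 (neighbor of 1)
  Color vertex 3 with color 1 (neighbor of 1)

Step 2: Conflict found! Vertices 2 and 3 are adjacent but have the same color.
This means the graph contains an odd cycle.

The graph is NOT bipartite.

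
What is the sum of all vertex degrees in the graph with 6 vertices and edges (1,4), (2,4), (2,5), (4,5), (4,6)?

Step 1: Count edges incident to each vertex:
  deg(1) = 1 (neighbors: 4)
  deg(2) = 2 (neighbors: 4, 5)
  deg(3) = 0 (neighbors: none)
  deg(4) = 4 (neighbors: 1, 2, 5, 6)
  deg(5) = 2 (neighbors: 2, 4)
  deg(6) = 1 (neighbors: 4)

Step 2: Sum all degrees:
  1 + 2 + 0 + 4 + 2 + 1 = 10

Verification: sum of degrees = 2 * |E| = 2 * 5 = 10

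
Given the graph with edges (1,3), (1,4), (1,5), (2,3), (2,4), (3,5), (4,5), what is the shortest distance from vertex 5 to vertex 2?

Step 1: Build adjacency list:
  1: 3, 4, 5
  2: 3, 4
  3: 1, 2, 5
  4: 1, 2, 5
  5: 1, 3, 4

Step 2: BFS from vertex 5 to find shortest path to 2:
  vertex 1 reached at distance 1
  vertex 3 reached at distance 1
  vertex 4 reached at distance 1
  vertex 2 reached at distance 2

Step 3: Shortest path: 5 -> 3 -> 2
Path length: 2 edges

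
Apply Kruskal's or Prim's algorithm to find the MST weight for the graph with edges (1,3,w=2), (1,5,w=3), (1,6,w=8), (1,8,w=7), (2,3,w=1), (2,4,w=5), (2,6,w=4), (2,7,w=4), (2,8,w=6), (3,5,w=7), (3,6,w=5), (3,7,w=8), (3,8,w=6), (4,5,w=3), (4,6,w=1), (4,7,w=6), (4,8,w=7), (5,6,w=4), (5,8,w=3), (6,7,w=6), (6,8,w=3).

Apply Kruskal's algorithm (sort edges by weight, add if no cycle):

Sorted edges by weight:
  (2,3) w=1
  (4,6) w=1
  (1,3) w=2
  (1,5) w=3
  (4,5) w=3
  (5,8) w=3
  (6,8) w=3
  (2,6) w=4
  (2,7) w=4
  (5,6) w=4
  (2,4) w=5
  (3,6) w=5
  (2,8) w=6
  (3,8) w=6
  (4,7) w=6
  (6,7) w=6
  (1,8) w=7
  (3,5) w=7
  (4,8) w=7
  (1,6) w=8
  (3,7) w=8

Add edge (2,3) w=1 -- no cycle. Running total: 1
Add edge (4,6) w=1 -- no cycle. Running total: 2
Add edge (1,3) w=2 -- no cycle. Running total: 4
Add edge (1,5) w=3 -- no cycle. Running total: 7
Add edge (4,5) w=3 -- no cycle. Running total: 10
Add edge (5,8) w=3 -- no cycle. Running total: 13
Skip edge (6,8) w=3 -- would create cycle
Skip edge (2,6) w=4 -- would create cycle
Add edge (2,7) w=4 -- no cycle. Running total: 17

MST edges: (2,3,w=1), (4,6,w=1), (1,3,w=2), (1,5,w=3), (4,5,w=3), (5,8,w=3), (2,7,w=4)
Total MST weight: 1 + 1 + 2 + 3 + 3 + 3 + 4 = 17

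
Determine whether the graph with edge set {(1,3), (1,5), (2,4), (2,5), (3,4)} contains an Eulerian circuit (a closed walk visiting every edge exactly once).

Step 1: Find the degree of each vertex:
  deg(1) = 2
  deg(2) = 2
  deg(3) = 2
  deg(4) = 2
  deg(5) = 2

Step 2: Count vertices with odd degree:
  All vertices have even degree (0 odd-degree vertices)

Step 3: Apply Euler's theorem:
  - Eulerian circuit exists iff graph is connected and all vertices have even degree
  - Eulerian path exists iff graph is connected and has 0 or 2 odd-degree vertices

Graph is connected with 0 odd-degree vertices.
Both Eulerian circuit and Eulerian path exist.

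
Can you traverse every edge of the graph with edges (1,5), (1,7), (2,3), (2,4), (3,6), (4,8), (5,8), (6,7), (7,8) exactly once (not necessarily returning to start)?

Step 1: Find the degree of each vertex:
  deg(1) = 2
  deg(2) = 2
  deg(3) = 2
  deg(4) = 2
  deg(5) = 2
  deg(6) = 2
  deg(7) = 3
  deg(8) = 3

Step 2: Count vertices with odd degree:
  Odd-degree vertices: 7, 8 (2 total)

Step 3: Apply Euler's theorem:
  - Eulerian circuit exists iff graph is connected and all vertices have even degree
  - Eulerian path exists iff graph is connected and has 0 or 2 odd-degree vertices

Graph is connected with exactly 2 odd-degree vertices (7, 8).
Eulerian path exists (starting and ending at the odd-degree vertices), but no Eulerian circuit.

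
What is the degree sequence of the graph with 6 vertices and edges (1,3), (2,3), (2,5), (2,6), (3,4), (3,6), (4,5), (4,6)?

Step 1: Count edges incident to each vertex:
  deg(1) = 1 (neighbors: 3)
  deg(2) = 3 (neighbors: 3, 5, 6)
  deg(3) = 4 (neighbors: 1, 2, 4, 6)
  deg(4) = 3 (neighbors: 3, 5, 6)
  deg(5) = 2 (neighbors: 2, 4)
  deg(6) = 3 (neighbors: 2, 3, 4)

Step 2: Sort degrees in non-increasing order:
  Degrees: [1, 3, 4, 3, 2, 3] -> sorted: [4, 3, 3, 3, 2, 1]

Degree sequence: [4, 3, 3, 3, 2, 1]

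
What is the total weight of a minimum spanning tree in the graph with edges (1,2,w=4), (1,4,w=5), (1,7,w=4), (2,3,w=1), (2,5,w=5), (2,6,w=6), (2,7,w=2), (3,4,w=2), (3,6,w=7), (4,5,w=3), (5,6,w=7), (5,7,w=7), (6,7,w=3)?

Apply Kruskal's algorithm (sort edges by weight, add if no cycle):

Sorted edges by weight:
  (2,3) w=1
  (2,7) w=2
  (3,4) w=2
  (4,5) w=3
  (6,7) w=3
  (1,2) w=4
  (1,7) w=4
  (1,4) w=5
  (2,5) w=5
  (2,6) w=6
  (3,6) w=7
  (5,7) w=7
  (5,6) w=7

Add edge (2,3) w=1 -- no cycle. Running total: 1
Add edge (2,7) w=2 -- no cycle. Running total: 3
Add edge (3,4) w=2 -- no cycle. Running total: 5
Add edge (4,5) w=3 -- no cycle. Running total: 8
Add edge (6,7) w=3 -- no cycle. Running total: 11
Add edge (1,2) w=4 -- no cycle. Running total: 15

MST edges: (2,3,w=1), (2,7,w=2), (3,4,w=2), (4,5,w=3), (6,7,w=3), (1,2,w=4)
Total MST weight: 1 + 2 + 2 + 3 + 3 + 4 = 15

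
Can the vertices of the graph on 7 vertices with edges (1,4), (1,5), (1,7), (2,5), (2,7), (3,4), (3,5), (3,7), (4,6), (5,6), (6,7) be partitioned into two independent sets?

Step 1: Attempt 2-coloring using BFS:
  Start at vertex 1, assign color 0
  Color vertex 4 with color 1 (neighbor of 1)
  Color vertex 5 with color 1 (neighbor of 1)
  Color vertex 7 with color 1 (neighbor of 1)
  Color vertex 3 with color 0 (neighbor of 4)
  Color vertex 6 with color 0 (neighbor of 4)
  Color vertex 2 with color 0 (neighbor of 5)

Step 2: 2-coloring succeeded. No conflicts found.
  Set A (color 0): {1, 2, 3, 6}
  Set B (color 1): {4, 5, 7}

The graph is bipartite with partition {1, 2, 3, 6}, {4, 5, 7}.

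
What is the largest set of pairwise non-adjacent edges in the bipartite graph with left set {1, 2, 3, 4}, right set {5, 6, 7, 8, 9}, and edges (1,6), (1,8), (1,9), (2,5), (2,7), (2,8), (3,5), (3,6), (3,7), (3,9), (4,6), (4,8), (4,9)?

Step 1: List the neighbors of each left vertex:
  1: 6, 8, 9
  2: 5, 7, 8
  3: 5, 6, 7, 9
  4: 6, 8, 9

Step 2: Greedily match left vertices, then look for augmenting paths:
  Match 1 -- 6
  Match 2 -- 5
  Match 3 -- 7
  Match 4 -- 8
  No augmenting path remains.

Step 3: Verify this is maximum:
  Matching size 4 = min(|L|, |R|) = min(4, 5), which is an upper bound, so this matching is maximum.

Maximum matching: {(1,6), (2,5), (3,7), (4,8)}
Size: 4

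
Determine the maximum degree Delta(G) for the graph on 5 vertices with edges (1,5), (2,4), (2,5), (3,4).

Step 1: Count edges incident to each vertex:
  deg(1) = 1 (neighbors: 5)
  deg(2) = 2 (neighbors: 4, 5)
  deg(3) = 1 (neighbors: 4)
  deg(4) = 2 (neighbors: 2, 3)
  deg(5) = 2 (neighbors: 1, 2)

Step 2: Find maximum:
  max(1, 2, 1, 2, 2) = 2 (vertex 2)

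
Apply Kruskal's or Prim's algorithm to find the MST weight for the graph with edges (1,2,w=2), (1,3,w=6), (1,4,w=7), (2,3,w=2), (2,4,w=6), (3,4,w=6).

Apply Kruskal's algorithm (sort edges by weight, add if no cycle):

Sorted edges by weight:
  (1,2) w=2
  (2,3) w=2
  (1,3) w=6
  (2,4) w=6
  (3,4) w=6
  (1,4) w=7

Add edge (1,2) w=2 -- no cycle. Running total: 2
Add edge (2,3) w=2 -- no cycle. Running total: 4
Skip edge (1,3) w=6 -- would create cycle
Add edge (2,4) w=6 -- no cycle. Running total: 10

MST edges: (1,2,w=2), (2,3,w=2), (2,4,w=6)
Total MST weight: 2 + 2 + 6 = 10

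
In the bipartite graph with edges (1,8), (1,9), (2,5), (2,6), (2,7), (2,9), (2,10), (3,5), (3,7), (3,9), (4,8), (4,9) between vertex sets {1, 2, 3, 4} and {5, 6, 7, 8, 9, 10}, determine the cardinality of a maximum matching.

Step 1: List the neighbors of each left vertex:
  1: 8, 9
  2: 5, 6, 7, 9, 10
  3: 5, 7, 9
  4: 8, 9

Step 2: Greedily match left vertices, then look for augmenting paths:
  Match 1 -- 8
  Match 2 -- 5
  Match 3 -- 7
  Match 4 -- 9
  No augmenting path remains.

Step 3: Verify this is maximum:
  Matching size 4 = min(|L|, |R|) = min(4, 6), which is an upper bound, so this matching is maximum.

Maximum matching: {(1,8), (2,5), (3,7), (4,9)}
Size: 4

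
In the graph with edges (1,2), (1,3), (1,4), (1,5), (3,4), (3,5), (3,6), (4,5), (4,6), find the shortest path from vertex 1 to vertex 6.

Step 1: Build adjacency list:
  1: 2, 3, 4, 5
  2: 1
  3: 1, 4, 5, 6
  4: 1, 3, 5, 6
  5: 1, 3, 4
  6: 3, 4

Step 2: BFS from vertex 1 to find shortest path to 6:
  vertex 2 reached at distance 1
  vertex 3 reached at distance 1
  vertex 4 reached at distance 1
  vertex 5 reached at distance 1
  vertex 6 reached at distance 2

Step 3: Shortest path: 1 -> 3 -> 6
Path length: 2 edges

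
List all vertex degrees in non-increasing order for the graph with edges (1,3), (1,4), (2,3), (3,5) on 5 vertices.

Step 1: Count edges incident to each vertex:
  deg(1) = 2 (neighbors: 3, 4)
  deg(2) = 1 (neighbors: 3)
  deg(3) = 3 (neighbors: 1, 2, 5)
  deg(4) = 1 (neighbors: 1)
  deg(5) = 1 (neighbors: 3)

Step 2: Sort degrees in non-increasing order:
  Degrees: [2, 1, 3, 1, 1] -> sorted: [3, 2, 1, 1, 1]

Degree sequence: [3, 2, 1, 1, 1]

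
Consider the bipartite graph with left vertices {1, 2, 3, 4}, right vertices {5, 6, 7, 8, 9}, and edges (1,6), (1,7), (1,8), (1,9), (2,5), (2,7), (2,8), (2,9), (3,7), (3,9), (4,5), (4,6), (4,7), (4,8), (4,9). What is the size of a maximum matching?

Step 1: List the neighbors of each left vertex:
  1: 6, 7, 8, 9
  2: 5, 7, 8, 9
  3: 7, 9
  4: 5, 6, 7, 8, 9

Step 2: Greedily match left vertices, then look for augmenting paths:
  Match 1 -- 6
  Match 2 -- 5
  Match 3 -- 7
  Match 4 -- 8
  No augmenting path remains.

Step 3: Verify this is maximum:
  Matching size 4 = min(|L|, |R|) = min(4, 5), which is an upper bound, so this matching is maximum.

Maximum matching: {(1,6), (2,5), (3,7), (4,8)}
Size: 4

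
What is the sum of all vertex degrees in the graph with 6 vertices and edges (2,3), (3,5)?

Step 1: Count edges incident to each vertex:
  deg(1) = 0 (neighbors: none)
  deg(2) = 1 (neighbors: 3)
  deg(3) = 2 (neighbors: 2, 5)
  deg(4) = 0 (neighbors: none)
  deg(5) = 1 (neighbors: 3)
  deg(6) = 0 (neighbors: none)

Step 2: Sum all degrees:
  0 + 1 + 2 + 0 + 1 + 0 = 4

Verification: sum of degrees = 2 * |E| = 2 * 2 = 4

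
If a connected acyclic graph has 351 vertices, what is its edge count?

A tree on n vertices always has exactly n - 1 edges.
For n = 351: edges = 351 - 1 = 350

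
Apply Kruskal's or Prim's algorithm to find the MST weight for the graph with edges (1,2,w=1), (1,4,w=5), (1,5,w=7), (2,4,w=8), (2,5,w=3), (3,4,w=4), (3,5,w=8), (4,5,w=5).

Apply Kruskal's algorithm (sort edges by weight, add if no cycle):

Sorted edges by weight:
  (1,2) w=1
  (2,5) w=3
  (3,4) w=4
  (1,4) w=5
  (4,5) w=5
  (1,5) w=7
  (2,4) w=8
  (3,5) w=8

Add edge (1,2) w=1 -- no cycle. Running total: 1
Add edge (2,5) w=3 -- no cycle. Running total: 4
Add edge (3,4) w=4 -- no cycle. Running total: 8
Add edge (1,4) w=5 -- no cycle. Running total: 13

MST edges: (1,2,w=1), (2,5,w=3), (3,4,w=4), (1,4,w=5)
Total MST weight: 1 + 3 + 4 + 5 = 13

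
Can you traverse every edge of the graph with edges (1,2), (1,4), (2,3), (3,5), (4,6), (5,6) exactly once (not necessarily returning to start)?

Step 1: Find the degree of each vertex:
  deg(1) = 2
  deg(2) = 2
  deg(3) = 2
  deg(4) = 2
  deg(5) = 2
  deg(6) = 2

Step 2: Count vertices with odd degree:
  All vertices have even degree (0 odd-degree vertices)

Step 3: Apply Euler's theorem:
  - Eulerian circuit exists iff graph is connected and all vertices have even degree
  - Eulerian path exists iff graph is connected and has 0 or 2 odd-degree vertices

Graph is connected with 0 odd-degree vertices.
Both Eulerian circuit and Eulerian path exist.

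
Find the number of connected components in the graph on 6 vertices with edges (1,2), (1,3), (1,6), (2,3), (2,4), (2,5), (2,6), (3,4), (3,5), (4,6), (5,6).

Step 1: Build adjacency list from edges:
  1: 2, 3, 6
  2: 1, 3, 4, 5, 6
  3: 1, 2, 4, 5
  4: 2, 3, 6
  5: 2, 3, 6
  6: 1, 2, 4, 5

Step 2: Run BFS/DFS from vertex 1:
  Visited: {1, 2, 3, 6, 4, 5}
  Reached 6 of 6 vertices

Step 3: All 6 vertices reached from vertex 1, so the graph is connected.
Number of connected components: 1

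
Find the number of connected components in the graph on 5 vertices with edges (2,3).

Step 1: Build adjacency list from edges:
  1: (none)
  2: 3
  3: 2
  4: (none)
  5: (none)

Step 2: Run BFS/DFS from vertex 1:
  Visited: {1}
  Reached 1 of 5 vertices

Step 3: Only 1 of 5 vertices reached. Graph is disconnected.
Connected components: {1}, {2, 3}, {4}, {5}
Number of connected components: 4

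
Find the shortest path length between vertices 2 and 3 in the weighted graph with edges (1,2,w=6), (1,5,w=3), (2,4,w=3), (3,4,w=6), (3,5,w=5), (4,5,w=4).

Step 1: Build adjacency list with weights:
  1: 2(w=6), 5(w=3)
  2: 1(w=6), 4(w=3)
  3: 4(w=6), 5(w=5)
  4: 2(w=3), 3(w=6), 5(w=4)
  5: 1(w=3), 3(w=5), 4(w=4)

Step 2: Apply Dijkstra's algorithm from vertex 2:
  Visit vertex 2 (distance=0)
    Update dist[1] = 6
    Update dist[4] = 3
  Visit vertex 4 (distance=3)
    Update dist[3] = 9
    Update dist[5] = 7
  Visit vertex 1 (distance=6)
  Visit vertex 5 (distance=7)
  Visit vertex 3 (distance=9)

Step 3: Shortest path: 2 -> 4 -> 3
Total weight: 3 + 6 = 9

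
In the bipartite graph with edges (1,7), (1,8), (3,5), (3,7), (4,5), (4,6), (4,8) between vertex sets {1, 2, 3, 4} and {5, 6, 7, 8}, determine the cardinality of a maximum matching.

Step 1: List the neighbors of each left vertex:
  1: 7, 8
  2: (none)
  3: 5, 7
  4: 5, 6, 8

Step 2: Greedily match left vertices, then look for augmenting paths:
  Match 1 -- 7
  Match 3 -- 5
  Match 4 -- 6
  No augmenting path remains.

Step 3: Verify this is maximum:
  Matching has size 3. The vertex set {1, 3, 4} covers every edge and has size 3; any matching has at most one edge per cover vertex, so 3 is maximum (König's theorem).

Maximum matching: {(1,7), (3,5), (4,6)}
Size: 3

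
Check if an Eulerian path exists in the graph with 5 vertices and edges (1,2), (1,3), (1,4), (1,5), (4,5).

Step 1: Find the degree of each vertex:
  deg(1) = 4
  deg(2) = 1
  deg(3) = 1
  deg(4) = 2
  deg(5) = 2

Step 2: Count vertices with odd degree:
  Odd-degree vertices: 2, 3 (2 total)

Step 3: Apply Euler's theorem:
  - Eulerian circuit exists iff graph is connected and all vertices have even degree
  - Eulerian path exists iff graph is connected and has 0 or 2 odd-degree vertices

Graph is connected with exactly 2 odd-degree vertices (2, 3).
Eulerian path exists (starting and ending at the odd-degree vertices), but no Eulerian circuit.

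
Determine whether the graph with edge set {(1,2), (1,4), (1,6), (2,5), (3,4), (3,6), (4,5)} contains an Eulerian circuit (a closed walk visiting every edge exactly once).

Step 1: Find the degree of each vertex:
  deg(1) = 3
  deg(2) = 2
  deg(3) = 2
  deg(4) = 3
  deg(5) = 2
  deg(6) = 2

Step 2: Count vertices with odd degree:
  Odd-degree vertices: 1, 4 (2 total)

Step 3: Apply Euler's theorem:
  - Eulerian circuit exists iff graph is connected and all vertices have even degree
  - Eulerian path exists iff graph is connected and has 0 or 2 odd-degree vertices

Graph is connected with exactly 2 odd-degree vertices (1, 4).
Eulerian path exists (starting and ending at the odd-degree vertices), but no Eulerian circuit.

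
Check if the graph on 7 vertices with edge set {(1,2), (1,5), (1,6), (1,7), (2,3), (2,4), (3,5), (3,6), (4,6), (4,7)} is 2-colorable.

Step 1: Attempt 2-coloring using BFS:
  Start at vertex 1, assign color 0
  Color vertex 2 with color 1 (neighbor of 1)
  Color vertex 5 with color 1 (neighbor of 1)
  Color vertex 6 with color 1 (neighbor of 1)
  Color vertex 7 with color 1 (neighbor of 1)
  Color vertex 3 with color 0 (neighbor of 2)
  Color vertex 4 with color 0 (neighbor of 2)

Step 2: 2-coloring succeeded. No conflicts found.
  Set A (color 0): {1, 3, 4}
  Set B (color 1): {2, 5, 6, 7}

The graph is bipartite with partition {1, 3, 4}, {2, 5, 6, 7}.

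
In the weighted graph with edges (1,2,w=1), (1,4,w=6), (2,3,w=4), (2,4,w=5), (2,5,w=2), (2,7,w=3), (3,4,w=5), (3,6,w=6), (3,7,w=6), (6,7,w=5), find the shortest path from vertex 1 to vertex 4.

Step 1: Build adjacency list with weights:
  1: 2(w=1), 4(w=6)
  2: 1(w=1), 3(w=4), 4(w=5), 5(w=2), 7(w=3)
  3: 2(w=4), 4(w=5), 6(w=6), 7(w=6)
  4: 1(w=6), 2(w=5), 3(w=5)
  5: 2(w=2)
  6: 3(w=6), 7(w=5)
  7: 2(w=3), 3(w=6), 6(w=5)

Step 2: Apply Dijkstra's algorithm from vertex 1:
  Visit vertex 1 (distance=0)
    Update dist[2] = 1
    Update dist[4] = 6
  Visit vertex 2 (distance=1)
    Update dist[3] = 5
    Update dist[5] = 3
    Update dist[7] = 4
  Visit vertex 5 (distance=3)
  Visit vertex 7 (distance=4)
    Update dist[6] = 9
  Visit vertex 3 (distance=5)
  Visit vertex 4 (distance=6)

Step 3: Shortest path: 1 -> 4
Total weight: 6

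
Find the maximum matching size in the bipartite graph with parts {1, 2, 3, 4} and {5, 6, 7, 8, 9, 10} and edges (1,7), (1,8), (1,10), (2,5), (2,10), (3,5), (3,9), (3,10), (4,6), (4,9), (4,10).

Step 1: List the neighbors of each left vertex:
  1: 7, 8, 10
  2: 5, 10
  3: 5, 9, 10
  4: 6, 9, 10

Step 2: Greedily match left vertices, then look for augmenting paths:
  Match 1 -- 7
  Match 2 -- 5
  Match 3 -- 9
  Match 4 -- 6
  No augmenting path remains.

Step 3: Verify this is maximum:
  Matching size 4 = min(|L|, |R|) = min(4, 6), which is an upper bound, so this matching is maximum.

Maximum matching: {(1,7), (2,5), (3,9), (4,6)}
Size: 4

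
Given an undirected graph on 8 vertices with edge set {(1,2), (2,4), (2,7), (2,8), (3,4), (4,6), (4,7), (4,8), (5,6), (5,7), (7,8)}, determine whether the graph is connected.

Step 1: Build adjacency list from edges:
  1: 2
  2: 1, 4, 7, 8
  3: 4
  4: 2, 3, 6, 7, 8
  5: 6, 7
  6: 4, 5
  7: 2, 4, 5, 8
  8: 2, 4, 7

Step 2: Run BFS/DFS from vertex 1:
  Visited: {1, 2, 4, 7, 8, 3, 6, 5}
  Reached 8 of 8 vertices

Step 3: All 8 vertices reached from vertex 1, so the graph is connected.
Answer: Yes, the graph is connected.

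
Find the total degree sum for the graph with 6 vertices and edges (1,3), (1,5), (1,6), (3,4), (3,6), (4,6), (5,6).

Step 1: Count edges incident to each vertex:
  deg(1) = 3 (neighbors: 3, 5, 6)
  deg(2) = 0 (neighbors: none)
  deg(3) = 3 (neighbors: 1, 4, 6)
  deg(4) = 2 (neighbors: 3, 6)
  deg(5) = 2 (neighbors: 1, 6)
  deg(6) = 4 (neighbors: 1, 3, 4, 5)

Step 2: Sum all degrees:
  3 + 0 + 3 + 2 + 2 + 4 = 14

Verification: sum of degrees = 2 * |E| = 2 * 7 = 14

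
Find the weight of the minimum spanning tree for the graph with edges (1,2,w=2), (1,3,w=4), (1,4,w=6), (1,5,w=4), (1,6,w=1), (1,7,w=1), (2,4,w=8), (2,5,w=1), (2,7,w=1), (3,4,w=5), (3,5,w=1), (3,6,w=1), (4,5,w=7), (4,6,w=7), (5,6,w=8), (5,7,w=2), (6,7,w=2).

Apply Kruskal's algorithm (sort edges by weight, add if no cycle):

Sorted edges by weight:
  (1,6) w=1
  (1,7) w=1
  (2,5) w=1
  (2,7) w=1
  (3,5) w=1
  (3,6) w=1
  (1,2) w=2
  (5,7) w=2
  (6,7) w=2
  (1,3) w=4
  (1,5) w=4
  (3,4) w=5
  (1,4) w=6
  (4,6) w=7
  (4,5) w=7
  (2,4) w=8
  (5,6) w=8

Add edge (1,6) w=1 -- no cycle. Running total: 1
Add edge (1,7) w=1 -- no cycle. Running total: 2
Add edge (2,5) w=1 -- no cycle. Running total: 3
Add edge (2,7) w=1 -- no cycle. Running total: 4
Add edge (3,5) w=1 -- no cycle. Running total: 5
Skip edge (3,6) w=1 -- would create cycle
Skip edge (1,2) w=2 -- would create cycle
Skip edge (5,7) w=2 -- would create cycle
Skip edge (6,7) w=2 -- would create cycle
Skip edge (1,3) w=4 -- would create cycle
Skip edge (1,5) w=4 -- would create cycle
Add edge (3,4) w=5 -- no cycle. Running total: 10

MST edges: (1,6,w=1), (1,7,w=1), (2,5,w=1), (2,7,w=1), (3,5,w=1), (3,4,w=5)
Total MST weight: 1 + 1 + 1 + 1 + 1 + 5 = 10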